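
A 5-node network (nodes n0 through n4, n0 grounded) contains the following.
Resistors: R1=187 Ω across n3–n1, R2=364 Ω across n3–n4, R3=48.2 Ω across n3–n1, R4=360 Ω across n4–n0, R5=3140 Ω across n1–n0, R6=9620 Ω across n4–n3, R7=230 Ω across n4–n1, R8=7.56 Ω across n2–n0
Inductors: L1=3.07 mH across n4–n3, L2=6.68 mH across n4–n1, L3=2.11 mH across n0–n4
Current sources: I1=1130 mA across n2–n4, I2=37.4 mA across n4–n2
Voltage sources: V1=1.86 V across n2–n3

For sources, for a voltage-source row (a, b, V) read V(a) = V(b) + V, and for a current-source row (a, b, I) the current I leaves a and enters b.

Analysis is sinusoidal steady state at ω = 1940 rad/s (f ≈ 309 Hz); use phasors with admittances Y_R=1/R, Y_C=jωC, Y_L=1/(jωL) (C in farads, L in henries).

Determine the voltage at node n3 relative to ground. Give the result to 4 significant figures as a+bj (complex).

MNA unknowns: 4 node voltages V₁..V_4 plus 1 source current (V1)
R1: Y=0.005348+0.000j on G[3,1]
L1: Y=0.000-0.1679j on G[4,3]
R2: Y=0.002747+0.000j on G[3,4]
R3: Y=0.02075+0.000j on G[3,1]
L2: Y=0.000-0.07717j on G[4,1]
I1: z[2]−=1.13, z[4]+=1.13
R4: Y=0.002778+0.000j on G[4,0]
R5: Y=0.0003185+0.000j on G[1,0]
R6: Y=0.0001040+0.000j on G[4,3]
R7: Y=0.004348+0.000j on G[4,1]
I2: z[4]−=0.0374, z[2]+=0.0374
R8: Y=0.1323+0.000j on G[2,0]
L3: Y=0.000-0.2443j on G[0,4]
V1: row V2−V3=1.86, i_V1 at 2,3
solve → V1=-0.6143+0.02393j, V2=-2.334-2.785j, V3=-4.194-2.785j, V4=-1.494+1.281j
aux → i_V1=-0.7839+0.3684j

-4.194-2.785j V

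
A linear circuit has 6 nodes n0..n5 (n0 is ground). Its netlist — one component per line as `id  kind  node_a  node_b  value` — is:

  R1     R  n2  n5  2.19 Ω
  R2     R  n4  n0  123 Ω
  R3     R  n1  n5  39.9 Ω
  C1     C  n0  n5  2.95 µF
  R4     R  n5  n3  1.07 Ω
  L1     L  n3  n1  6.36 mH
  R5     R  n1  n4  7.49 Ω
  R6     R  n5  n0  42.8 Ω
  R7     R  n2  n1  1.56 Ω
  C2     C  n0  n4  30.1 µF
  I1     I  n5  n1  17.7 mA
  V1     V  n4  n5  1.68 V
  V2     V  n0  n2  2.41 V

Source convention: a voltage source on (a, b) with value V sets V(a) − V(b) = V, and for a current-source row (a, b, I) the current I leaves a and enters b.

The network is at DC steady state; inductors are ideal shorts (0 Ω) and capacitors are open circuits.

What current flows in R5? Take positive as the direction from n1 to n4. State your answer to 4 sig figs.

-0.2042 A

Element admittances at DC:
  Y(R1) = 0.4566 S between n2,n5
  Y(R2) = 0.008130 S between n4,n0
  Y(R3) = 0.02506 S between n1,n5
  Y(C1) = 0.000 S between n0,n5
  Y(R4) = 0.9346 S between n5,n3
  L1: short n3↔n1 (DC inductor)
  Y(R5) = 0.1335 S between n1,n4
  Y(R6) = 0.02336 S between n5,n0
  Y(R7) = 0.6410 S between n2,n1
  Y(C2) = 0.000 S between n0,n4
  I1: injects 0.0177 A into n1 (from n5)
  V1: constraint V(n4)−V(n5) = 1.68
  V2: constraint V(n0)−V(n2) = 2.41
Assemble and solve the 8×8 MNA system:
  V(n1)=-2.290  V(n2)=-2.410  V(n3)=-2.290  V(n4)=-0.7605  V(n5)=-2.440
  i(L1)=-0.1410  i(V1)=-0.1980  i(V2)=-0.06320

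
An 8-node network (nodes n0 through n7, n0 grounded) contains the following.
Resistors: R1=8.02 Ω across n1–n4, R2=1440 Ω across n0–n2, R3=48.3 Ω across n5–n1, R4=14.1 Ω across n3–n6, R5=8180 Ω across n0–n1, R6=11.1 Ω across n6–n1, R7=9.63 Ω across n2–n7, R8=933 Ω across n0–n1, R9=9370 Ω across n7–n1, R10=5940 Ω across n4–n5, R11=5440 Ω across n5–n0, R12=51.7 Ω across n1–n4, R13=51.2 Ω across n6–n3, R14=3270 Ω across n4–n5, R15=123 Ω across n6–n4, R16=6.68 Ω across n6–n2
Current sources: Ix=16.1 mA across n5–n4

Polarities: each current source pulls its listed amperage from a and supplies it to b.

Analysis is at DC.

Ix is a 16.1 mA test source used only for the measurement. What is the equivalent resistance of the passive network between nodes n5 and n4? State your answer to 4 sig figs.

R_eq = 53.14 Ω

Element admittances at DC:
  Y(R1) = 0.1247 S between n1,n4
  Y(R2) = 0.0006944 S between n0,n2
  Y(R3) = 0.02070 S between n5,n1
  Y(R4) = 0.07092 S between n3,n6
  Y(R5) = 0.0001222 S between n0,n1
  Y(R6) = 0.09009 S between n6,n1
  Y(R7) = 0.1038 S between n2,n7
  Y(R8) = 0.001072 S between n0,n1
  Y(R9) = 0.0001067 S between n7,n1
  Y(R10) = 0.0001684 S between n4,n5
  Y(R11) = 0.0001838 S between n5,n0
  Y(R12) = 0.01934 S between n1,n4
  Y(R13) = 0.01953 S between n6,n3
  Y(R14) = 0.0003058 S between n4,n5
  Y(R15) = 0.008130 S between n6,n4
  Y(R16) = 0.1497 S between n6,n2
  Ix: injects 0.0161 A into n4 (from n5)
Assemble and solve the 7×7 MNA system:
  V(n1)=0.06411  V(n2)=0.07183  V(n3)=0.07217  V(n4)=0.1677  V(n5)=-0.6878  V(n6)=0.07217  V(n7)=0.07182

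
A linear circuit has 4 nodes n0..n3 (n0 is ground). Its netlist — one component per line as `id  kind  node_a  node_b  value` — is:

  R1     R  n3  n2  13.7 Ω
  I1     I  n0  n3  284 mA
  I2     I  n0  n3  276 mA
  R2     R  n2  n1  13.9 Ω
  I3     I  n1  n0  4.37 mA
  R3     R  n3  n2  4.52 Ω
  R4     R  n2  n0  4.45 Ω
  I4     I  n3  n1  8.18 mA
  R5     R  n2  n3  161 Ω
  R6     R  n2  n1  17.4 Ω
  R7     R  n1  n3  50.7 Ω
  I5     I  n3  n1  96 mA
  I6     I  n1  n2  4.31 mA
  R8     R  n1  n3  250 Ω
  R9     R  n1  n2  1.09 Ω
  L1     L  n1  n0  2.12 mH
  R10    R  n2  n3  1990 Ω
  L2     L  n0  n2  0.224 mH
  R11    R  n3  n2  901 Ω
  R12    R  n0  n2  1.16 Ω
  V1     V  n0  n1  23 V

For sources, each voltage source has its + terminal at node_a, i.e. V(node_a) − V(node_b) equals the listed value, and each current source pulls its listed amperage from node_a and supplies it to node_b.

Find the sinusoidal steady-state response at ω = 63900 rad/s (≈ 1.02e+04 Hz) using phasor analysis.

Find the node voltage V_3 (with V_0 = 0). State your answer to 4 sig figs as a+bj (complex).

Element admittances at ω=63900 rad/s:
  Y(R1) = 0.07299+0.000j S between n3,n2
  I1: injects 0.284 A into n3 (from n0)
  I2: injects 0.276 A into n3 (from n0)
  Y(R2) = 0.07194+0.000j S between n2,n1
  I3: injects 0.00437 A into n0 (from n1)
  Y(R3) = 0.2212+0.000j S between n3,n2
  Y(R4) = 0.2247+0.000j S between n2,n0
  I4: injects 0.00818 A into n1 (from n3)
  Y(R5) = 0.006211+0.000j S between n2,n3
  Y(R6) = 0.05747+0.000j S between n2,n1
  Y(R7) = 0.01972+0.000j S between n1,n3
  I5: injects 0.096 A into n1 (from n3)
  I6: injects 0.00431 A into n2 (from n1)
  Y(R8) = 0.004000+0.000j S between n1,n3
  Y(R9) = 0.9174+0.000j S between n1,n2
  Y(L1) = 0.000-0.007382j S between n1,n0
  Y(R10) = 0.0005025+0.000j S between n2,n3
  Y(L2) = 0.000-0.06986j S between n0,n2
  Y(R11) = 0.001110+0.000j S between n3,n2
  Y(R12) = 0.8621+0.000j S between n0,n2
  V1: constraint V(n0)−V(n1) = 23
Assemble and solve the 4×4 MNA system:
  V(n1)=-23.00+0.000j  V(n2)=-11.19-0.3628j  V(n3)=-10.65-0.3364j
  i(V1)=-12.75+0.5576j

-10.65-0.3364j V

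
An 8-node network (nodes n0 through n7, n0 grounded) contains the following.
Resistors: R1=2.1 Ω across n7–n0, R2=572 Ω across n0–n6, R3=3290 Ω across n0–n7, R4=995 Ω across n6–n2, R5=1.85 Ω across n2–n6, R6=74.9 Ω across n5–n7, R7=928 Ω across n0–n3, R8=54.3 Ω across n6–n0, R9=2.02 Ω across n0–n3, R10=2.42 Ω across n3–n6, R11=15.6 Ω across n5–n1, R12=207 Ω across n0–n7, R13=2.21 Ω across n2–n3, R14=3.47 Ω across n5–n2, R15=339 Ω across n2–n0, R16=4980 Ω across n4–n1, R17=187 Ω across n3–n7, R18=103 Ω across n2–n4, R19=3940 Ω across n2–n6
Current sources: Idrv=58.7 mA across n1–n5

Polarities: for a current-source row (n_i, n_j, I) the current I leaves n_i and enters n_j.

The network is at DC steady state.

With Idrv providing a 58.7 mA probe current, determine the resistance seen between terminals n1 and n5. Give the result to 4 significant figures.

R_eq = 15.55 Ω

MNA unknowns: 7 node voltages V₁..V_7
R1: Y=0.4762 on G[7,0]
R2: Y=0.001748 on G[0,6]
R3: Y=0.0003040 on G[0,7]
R4: Y=0.001005 on G[6,2]
R5: Y=0.5405 on G[2,6]
R6: Y=0.01335 on G[5,7]
R7: Y=0.001078 on G[0,3]
R8: Y=0.01842 on G[6,0]
R9: Y=0.4950 on G[0,3]
R10: Y=0.4132 on G[3,6]
R11: Y=0.06410 on G[5,1]
R12: Y=0.004831 on G[0,7]
R13: Y=0.4525 on G[2,3]
R14: Y=0.2882 on G[5,2]
R15: Y=0.002950 on G[2,0]
R16: Y=0.0002008 on G[4,1]
R17: Y=0.005348 on G[3,7]
R18: Y=0.009709 on G[2,4]
R19: Y=0.0002538 on G[2,6]
Idrv: z[1]−=0.0587, z[5]+=0.0587
solve → V1=-0.9123, V2=-2.418e-05, V3=-1.377e-05, V4=-0.01851, V5=0.0005728, V6=-1.927e-05, V7=1.515e-05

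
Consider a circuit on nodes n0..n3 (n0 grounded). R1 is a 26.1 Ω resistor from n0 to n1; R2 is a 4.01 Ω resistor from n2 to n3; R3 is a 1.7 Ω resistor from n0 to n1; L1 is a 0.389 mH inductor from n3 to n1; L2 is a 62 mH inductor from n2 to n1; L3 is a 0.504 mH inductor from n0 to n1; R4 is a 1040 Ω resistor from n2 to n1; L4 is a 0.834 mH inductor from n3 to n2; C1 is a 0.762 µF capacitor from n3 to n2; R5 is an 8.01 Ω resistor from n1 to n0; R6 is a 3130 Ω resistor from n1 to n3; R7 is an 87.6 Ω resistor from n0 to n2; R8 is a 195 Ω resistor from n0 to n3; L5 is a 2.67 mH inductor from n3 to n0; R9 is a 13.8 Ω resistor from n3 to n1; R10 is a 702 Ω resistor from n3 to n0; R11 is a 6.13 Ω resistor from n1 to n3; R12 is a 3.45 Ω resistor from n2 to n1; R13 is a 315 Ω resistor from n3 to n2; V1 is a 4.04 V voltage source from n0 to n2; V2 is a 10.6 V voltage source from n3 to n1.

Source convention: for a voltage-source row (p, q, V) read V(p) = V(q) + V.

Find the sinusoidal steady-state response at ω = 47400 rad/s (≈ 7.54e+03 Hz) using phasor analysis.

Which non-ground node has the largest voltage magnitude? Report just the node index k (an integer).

MNA unknowns: 3 node voltages V₁..V_3 plus 2 source currents (V1, V2)
R1: Y=0.03831+0.000j on G[0,1]
R2: Y=0.2494+0.000j on G[2,3]
R3: Y=0.5882+0.000j on G[0,1]
L1: Y=0.000-0.05423j on G[3,1]
L2: Y=0.000-0.0003403j on G[2,1]
L3: Y=0.000-0.04186j on G[0,1]
R4: Y=0.0009615+0.000j on G[2,1]
L4: Y=0.000-0.02530j on G[3,2]
C1: Y=0.000+0.03612j on G[3,2]
R5: Y=0.1248+0.000j on G[1,0]
R6: Y=0.0003195+0.000j on G[1,3]
R7: Y=0.01142+0.000j on G[0,2]
R8: Y=0.005128+0.000j on G[0,3]
L5: Y=0.000-0.007902j on G[3,0]
R9: Y=0.07246+0.000j on G[3,1]
R10: Y=0.001425+0.000j on G[3,0]
R11: Y=0.1631+0.000j on G[1,3]
R12: Y=0.2899+0.000j on G[2,1]
R13: Y=0.003175+0.000j on G[3,2]
V1: row V0−V2=4.04, i_V1 at 0,2
V2: row V3−V1=10.6, i_V2 at 3,1
solve → V1=-3.792-0.1708j, V2=-4.040+0.000j, V3=6.808-0.1708j
aux → i_V1=-2.860-0.02451j, i_V2=-5.285+0.5555j

3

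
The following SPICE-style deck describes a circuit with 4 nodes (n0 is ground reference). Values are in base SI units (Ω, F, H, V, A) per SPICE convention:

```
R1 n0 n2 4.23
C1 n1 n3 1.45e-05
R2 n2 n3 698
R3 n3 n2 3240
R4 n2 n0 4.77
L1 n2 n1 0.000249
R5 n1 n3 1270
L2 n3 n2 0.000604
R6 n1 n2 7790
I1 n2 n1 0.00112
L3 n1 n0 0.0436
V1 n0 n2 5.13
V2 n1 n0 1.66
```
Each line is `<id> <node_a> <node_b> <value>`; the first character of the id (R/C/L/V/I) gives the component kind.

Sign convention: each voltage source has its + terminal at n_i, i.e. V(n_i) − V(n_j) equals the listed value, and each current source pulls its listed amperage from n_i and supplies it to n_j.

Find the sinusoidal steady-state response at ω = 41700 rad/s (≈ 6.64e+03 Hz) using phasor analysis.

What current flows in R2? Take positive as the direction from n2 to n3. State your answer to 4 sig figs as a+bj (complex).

-0.01041-3.304e-05j A

Element admittances at ω=41700 rad/s:
  Y(R1) = 0.2364+0.000j S between n0,n2
  Y(C1) = 0.000+0.6047j S between n1,n3
  Y(R2) = 0.001433+0.000j S between n2,n3
  Y(R3) = 0.0003086+0.000j S between n3,n2
  Y(R4) = 0.2096+0.000j S between n2,n0
  Y(L1) = 0.000-0.09631j S between n2,n1
  Y(R5) = 0.0007874+0.000j S between n1,n3
  Y(L2) = 0.000-0.03970j S between n3,n2
  Y(R6) = 0.0001284+0.000j S between n1,n2
  I1: injects 0.00112 A into n1 (from n2)
  Y(L3) = 0.000-0.0005500j S between n1,n0
  V1: constraint V(n0)−V(n2) = 5.13
  V2: constraint V(n1)−V(n0) = 1.66
Assemble and solve the 5×5 MNA system:
  V(n1)=1.660+0.000j  V(n2)=-5.130+0.000j  V(n3)=2.137+0.02306j
  i(V1)=-2.302+0.9424j  i(V2)=-0.01332+0.9433j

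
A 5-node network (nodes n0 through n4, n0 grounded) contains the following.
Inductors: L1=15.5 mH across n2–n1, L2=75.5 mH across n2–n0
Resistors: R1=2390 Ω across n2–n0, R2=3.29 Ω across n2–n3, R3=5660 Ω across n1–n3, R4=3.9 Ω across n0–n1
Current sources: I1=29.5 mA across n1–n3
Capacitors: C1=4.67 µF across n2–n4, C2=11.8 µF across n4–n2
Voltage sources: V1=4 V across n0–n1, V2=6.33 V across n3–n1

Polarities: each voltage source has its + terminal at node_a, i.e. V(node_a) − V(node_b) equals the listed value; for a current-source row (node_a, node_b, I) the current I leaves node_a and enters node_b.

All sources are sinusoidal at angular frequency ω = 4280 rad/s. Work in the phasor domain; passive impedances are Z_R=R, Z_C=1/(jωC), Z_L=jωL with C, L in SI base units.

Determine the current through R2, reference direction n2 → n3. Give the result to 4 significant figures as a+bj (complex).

MNA unknowns: 4 node voltages V₁..V_4 plus 2 source currents (V1, V2)
L1: Y=0.000-0.01507j on G[2,1]
R1: Y=0.0004184+0.000j on G[2,0]
I1: z[1]−=0.0295, z[3]+=0.0295
R2: Y=0.3040+0.000j on G[2,3]
L2: Y=0.000-0.003095j on G[2,0]
R3: Y=0.0001767+0.000j on G[1,3]
R4: Y=0.2564+0.000j on G[0,1]
C1: Y=0.000+0.01999j on G[2,4]
C2: Y=0.000+0.05050j on G[4,2]
V1: row V0−V1=4, i_V1 at 0,1
V2: row V3−V1=6.33, i_V2 at 3,1
solve → V1=-4.000+0.000j, V2=2.307+0.3358j, V3=2.330+0.000j, V4=2.307+0.3358j
aux → i_V1=-1.024-0.006998j, i_V2=0.02132+0.1021j

-0.007066+0.1021j A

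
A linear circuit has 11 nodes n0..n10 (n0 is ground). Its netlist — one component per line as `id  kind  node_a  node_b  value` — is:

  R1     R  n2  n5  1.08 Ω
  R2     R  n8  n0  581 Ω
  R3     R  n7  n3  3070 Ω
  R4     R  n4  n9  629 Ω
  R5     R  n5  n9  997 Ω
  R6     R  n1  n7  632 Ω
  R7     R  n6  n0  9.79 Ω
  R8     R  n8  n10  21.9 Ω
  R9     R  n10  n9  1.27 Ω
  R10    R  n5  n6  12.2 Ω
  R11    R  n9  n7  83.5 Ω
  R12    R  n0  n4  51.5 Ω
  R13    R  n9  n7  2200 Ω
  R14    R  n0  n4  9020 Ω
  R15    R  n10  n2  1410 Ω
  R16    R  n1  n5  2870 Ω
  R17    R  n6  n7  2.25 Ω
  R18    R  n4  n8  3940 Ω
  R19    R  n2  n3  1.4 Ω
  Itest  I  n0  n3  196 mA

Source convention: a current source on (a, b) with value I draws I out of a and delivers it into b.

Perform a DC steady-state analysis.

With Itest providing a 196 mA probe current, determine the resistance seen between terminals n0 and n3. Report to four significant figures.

R_eq = 23.79 Ω

Apply KCL at each of the 10 non-ground nodes and solve the resulting linear system.
Node n1: branches {R6, R16} → V_1 = 2.281
Node n2: branches {R1, R15, R19} → V_2 = 4.390
Node n3: branches {R3, R19, Itest} → V_3 = 4.663
Node n4: branches {R4, R12, R14, R18} → V_4 = 0.1496
Node n5: branches {R1, R5, R10, R16} → V_5 = 4.181
Node n6: branches {R7, R10, R17} → V_6 = 1.862
Node n7: branches {R3, R6, R11, R13, R17} → V_7 = 1.862
Node n8: branches {R2, R8, R18} → V_8 = 1.671
Node n9: branches {R4, R5, R9, R11, R13} → V_9 = 1.744
Node n10: branches {R8, R9, R15} → V_10 = 1.742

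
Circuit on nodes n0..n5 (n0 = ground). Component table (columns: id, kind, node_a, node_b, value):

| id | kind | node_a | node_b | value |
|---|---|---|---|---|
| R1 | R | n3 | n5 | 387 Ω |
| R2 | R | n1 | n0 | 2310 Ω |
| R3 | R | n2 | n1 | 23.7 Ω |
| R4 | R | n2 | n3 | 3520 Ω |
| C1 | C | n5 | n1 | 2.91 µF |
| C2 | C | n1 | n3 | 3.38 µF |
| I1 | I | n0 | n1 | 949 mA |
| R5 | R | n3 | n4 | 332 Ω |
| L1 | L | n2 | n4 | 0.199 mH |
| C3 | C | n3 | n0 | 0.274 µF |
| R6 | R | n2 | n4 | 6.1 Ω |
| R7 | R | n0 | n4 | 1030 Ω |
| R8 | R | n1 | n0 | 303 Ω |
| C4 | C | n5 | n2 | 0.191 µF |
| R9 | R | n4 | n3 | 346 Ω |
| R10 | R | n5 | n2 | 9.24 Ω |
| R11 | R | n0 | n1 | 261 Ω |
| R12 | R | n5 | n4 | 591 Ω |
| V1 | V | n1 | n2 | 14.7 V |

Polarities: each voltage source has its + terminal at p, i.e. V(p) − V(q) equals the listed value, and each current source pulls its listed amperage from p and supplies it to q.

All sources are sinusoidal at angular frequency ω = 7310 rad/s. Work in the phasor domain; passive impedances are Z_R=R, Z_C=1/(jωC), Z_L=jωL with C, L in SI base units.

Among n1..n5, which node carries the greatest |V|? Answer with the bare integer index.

1

Apply KCL at each of the 5 non-ground nodes and solve the resulting linear system.
Node n1: branches {R2, R3, C1, C2, I1, R8, R11, V1} → V_1 = 108.2-23.27j
Node n2: branches {R3, R4, L1, R6, C4, R10, V1} → V_2 = 93.54-23.27j
Node n3: branches {R1, R4, C2, R5, C3, R9} → V_3 = 99.20-19.71j
Node n4: branches {R5, L1, R6, R7, R9, R12} → V_4 = 93.45-23.33j
Node n5: branches {R1, C1, C4, R10, R12} → V_5 = 94.22-20.55j
Source currents: i(V1)=-0.6359-0.3455j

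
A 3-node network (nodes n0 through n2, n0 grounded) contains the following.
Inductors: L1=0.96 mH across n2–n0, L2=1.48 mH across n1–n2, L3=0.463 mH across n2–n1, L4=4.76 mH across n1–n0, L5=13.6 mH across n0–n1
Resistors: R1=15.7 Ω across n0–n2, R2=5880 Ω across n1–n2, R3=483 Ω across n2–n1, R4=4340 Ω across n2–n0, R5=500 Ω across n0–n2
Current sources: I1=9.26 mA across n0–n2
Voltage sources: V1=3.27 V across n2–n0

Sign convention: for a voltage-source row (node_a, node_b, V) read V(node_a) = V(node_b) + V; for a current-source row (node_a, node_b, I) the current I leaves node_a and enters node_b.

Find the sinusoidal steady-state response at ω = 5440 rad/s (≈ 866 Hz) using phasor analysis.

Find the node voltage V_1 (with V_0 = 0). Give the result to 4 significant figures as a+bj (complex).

2.973+0.001162j V

Apply KCL at each of the 2 non-ground nodes and solve the resulting linear system.
Node n1: branches {R2, L2, R3, L3, L4, L5} → V_1 = 2.973+0.001162j
Node n2: branches {L1, R1, I1, R2, L2, R3, L3, R4, R5, V1} → V_2 = 3.270+0.000j
Source currents: i(V1)=-0.2064+0.7811j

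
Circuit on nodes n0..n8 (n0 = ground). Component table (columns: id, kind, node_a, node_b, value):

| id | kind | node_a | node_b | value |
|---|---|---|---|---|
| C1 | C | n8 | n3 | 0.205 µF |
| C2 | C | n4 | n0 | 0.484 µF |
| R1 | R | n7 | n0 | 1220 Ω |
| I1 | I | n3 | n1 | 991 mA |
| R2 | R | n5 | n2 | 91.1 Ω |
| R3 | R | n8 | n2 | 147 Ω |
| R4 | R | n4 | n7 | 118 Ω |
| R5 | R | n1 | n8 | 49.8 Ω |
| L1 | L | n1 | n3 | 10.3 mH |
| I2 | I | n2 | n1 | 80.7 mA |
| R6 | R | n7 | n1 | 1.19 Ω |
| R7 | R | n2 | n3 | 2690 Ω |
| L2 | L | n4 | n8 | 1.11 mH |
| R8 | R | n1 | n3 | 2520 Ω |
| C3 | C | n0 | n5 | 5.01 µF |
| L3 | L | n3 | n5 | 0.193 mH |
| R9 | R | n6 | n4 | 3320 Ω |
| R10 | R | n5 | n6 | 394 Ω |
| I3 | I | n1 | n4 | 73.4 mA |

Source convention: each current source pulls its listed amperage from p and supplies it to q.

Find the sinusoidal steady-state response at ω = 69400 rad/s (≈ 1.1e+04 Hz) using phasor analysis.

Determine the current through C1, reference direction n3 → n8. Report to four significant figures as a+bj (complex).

MNA unknowns: 8 node voltages V₁..V_8
C1: Y=0.000+0.01423j on G[8,3]
C2: Y=0.000+0.03359j on G[4,0]
R1: Y=0.0008197+0.000j on G[7,0]
I1: z[3]−=0.991, z[1]+=0.991
R2: Y=0.01098+0.000j on G[5,2]
R3: Y=0.006803+0.000j on G[8,2]
R4: Y=0.008475+0.000j on G[4,7]
R5: Y=0.02008+0.000j on G[1,8]
L1: Y=0.000-0.001399j on G[1,3]
I2: z[2]−=0.0807, z[1]+=0.0807
R6: Y=0.8403+0.000j on G[7,1]
R7: Y=0.0003717+0.000j on G[2,3]
L2: Y=0.000-0.01298j on G[4,8]
R8: Y=0.0003968+0.000j on G[1,3]
C3: Y=0.000+0.3477j on G[0,5]
L3: Y=0.000-0.07466j on G[3,5]
R9: Y=0.0003012+0.000j on G[6,4]
R10: Y=0.002538+0.000j on G[5,6]
I3: z[1]−=0.0734, z[4]+=0.0734
solve → V1=52.82-8.095j, V2=8.994-0.07220j, V3=-5.198-11.40j, V4=-12.99-27.93j, V5=1.275+2.821j, V6=-0.2389-0.4411j, V7=52.11-8.285j, V8=34.09-4.121j

0.1035-0.5589j A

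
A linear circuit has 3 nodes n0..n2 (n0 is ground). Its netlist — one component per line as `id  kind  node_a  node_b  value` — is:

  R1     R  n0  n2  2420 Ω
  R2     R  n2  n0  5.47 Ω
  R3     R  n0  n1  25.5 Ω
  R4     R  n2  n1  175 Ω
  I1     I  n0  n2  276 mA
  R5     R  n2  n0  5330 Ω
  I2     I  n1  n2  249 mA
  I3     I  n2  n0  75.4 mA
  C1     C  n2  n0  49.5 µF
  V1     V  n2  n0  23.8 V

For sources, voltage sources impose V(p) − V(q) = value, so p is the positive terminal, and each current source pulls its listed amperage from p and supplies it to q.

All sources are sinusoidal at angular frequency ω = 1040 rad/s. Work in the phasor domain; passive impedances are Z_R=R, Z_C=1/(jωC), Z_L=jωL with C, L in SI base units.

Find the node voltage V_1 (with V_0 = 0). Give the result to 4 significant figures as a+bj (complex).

-2.515+0.000j V

Element admittances at ω=1040 rad/s:
  Y(R1) = 0.0004132+0.000j S between n0,n2
  Y(R2) = 0.1828+0.000j S between n2,n0
  Y(R3) = 0.03922+0.000j S between n0,n1
  Y(R4) = 0.005714+0.000j S between n2,n1
  I1: injects 0.276 A into n2 (from n0)
  Y(R5) = 0.0001876+0.000j S between n2,n0
  I2: injects 0.249 A into n2 (from n1)
  I3: injects 0.0754 A into n0 (from n2)
  Y(C1) = 0.000+0.05148j S between n2,n0
  V1: constraint V(n2)−V(n0) = 23.8
Assemble and solve the 3×3 MNA system:
  V(n1)=-2.515+0.000j  V(n2)=23.80+0.000j
  i(V1)=-4.066-1.225j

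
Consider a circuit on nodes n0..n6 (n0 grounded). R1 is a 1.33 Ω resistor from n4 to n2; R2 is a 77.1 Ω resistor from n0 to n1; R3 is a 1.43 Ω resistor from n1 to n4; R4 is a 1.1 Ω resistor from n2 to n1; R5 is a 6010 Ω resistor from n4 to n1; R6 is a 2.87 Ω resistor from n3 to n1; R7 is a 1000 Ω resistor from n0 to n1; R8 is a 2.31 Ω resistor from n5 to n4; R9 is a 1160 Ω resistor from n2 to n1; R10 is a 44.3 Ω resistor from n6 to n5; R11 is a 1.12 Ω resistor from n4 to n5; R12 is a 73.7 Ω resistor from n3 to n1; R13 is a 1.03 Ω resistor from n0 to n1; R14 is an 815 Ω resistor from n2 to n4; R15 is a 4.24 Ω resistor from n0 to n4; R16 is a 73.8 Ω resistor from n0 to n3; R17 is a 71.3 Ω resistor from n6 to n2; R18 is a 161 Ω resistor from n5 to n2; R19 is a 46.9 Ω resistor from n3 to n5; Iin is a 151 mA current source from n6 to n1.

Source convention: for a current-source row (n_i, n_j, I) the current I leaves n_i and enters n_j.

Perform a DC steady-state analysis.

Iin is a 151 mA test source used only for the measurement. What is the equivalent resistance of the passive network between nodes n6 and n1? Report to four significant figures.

R_eq = 28.15 Ω

MNA unknowns: 6 node voltages V₁..V_6
R1: Y=0.7519 on G[4,2]
R2: Y=0.01297 on G[0,1]
R3: Y=0.6993 on G[1,4]
R4: Y=0.9091 on G[2,1]
R5: Y=0.0001664 on G[4,1]
R6: Y=0.3484 on G[3,1]
R7: Y=0.001000 on G[0,1]
R8: Y=0.4329 on G[5,4]
R9: Y=0.0008621 on G[2,1]
R10: Y=0.02257 on G[6,5]
R11: Y=0.8929 on G[4,5]
R12: Y=0.01357 on G[3,1]
R13: Y=0.9709 on G[0,1]
R14: Y=0.001227 on G[2,4]
R15: Y=0.2358 on G[0,4]
R16: Y=0.01355 on G[0,3]
R17: Y=0.01403 on G[6,2]
R18: Y=0.006211 on G[5,2]
R19: Y=0.02132 on G[3,5]
Iin: z[6]−=0.151, z[1]+=0.151
solve → V1=0.01706, V2=-0.05864, V3=0.008108, V4=-0.07169, V5=-0.1387, V6=-4.234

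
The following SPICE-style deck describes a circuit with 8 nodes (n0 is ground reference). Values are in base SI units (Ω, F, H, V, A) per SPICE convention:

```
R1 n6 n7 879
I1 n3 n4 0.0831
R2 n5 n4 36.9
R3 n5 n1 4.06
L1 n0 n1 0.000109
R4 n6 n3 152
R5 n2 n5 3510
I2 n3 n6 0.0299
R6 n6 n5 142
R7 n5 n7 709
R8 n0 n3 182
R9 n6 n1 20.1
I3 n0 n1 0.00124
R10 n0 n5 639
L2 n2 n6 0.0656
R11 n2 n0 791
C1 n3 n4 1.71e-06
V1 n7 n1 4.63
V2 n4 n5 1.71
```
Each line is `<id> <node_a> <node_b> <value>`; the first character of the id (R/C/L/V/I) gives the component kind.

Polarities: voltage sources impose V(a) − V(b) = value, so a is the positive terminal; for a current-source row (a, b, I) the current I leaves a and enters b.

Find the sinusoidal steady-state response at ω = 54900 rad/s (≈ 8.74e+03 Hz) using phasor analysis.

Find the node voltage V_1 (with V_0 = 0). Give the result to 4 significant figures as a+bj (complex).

Apply KCL at each of the 7 non-ground nodes and solve the resulting linear system.
Node n1: branches {R3, L1, R9, I3, V1} → V_1 = 0.03914-0.04035j
Node n2: branches {R5, L2, R11} → V_2 = 0.02556-0.1409j
Node n3: branches {I1, R4, I2, R8, C1} → V_3 = 1.471+1.249j
Node n4: branches {I1, R2, C1, V2} → V_4 = 1.626-0.09320j
Node n5: branches {R2, R3, R5, R6, R7, R10, V2} → V_5 = -0.08447-0.09320j
Node n6: branches {R1, R4, I2, R6, R9, L2} → V_6 = 0.7158+0.08839j
Node n7: branches {R1, R7, V1} → V_7 = 4.669-0.04035j
Source currents: i(V1)=-0.01120+7.192e-05j, i(V2)=-0.08929-0.01450j

0.03914-0.04035j V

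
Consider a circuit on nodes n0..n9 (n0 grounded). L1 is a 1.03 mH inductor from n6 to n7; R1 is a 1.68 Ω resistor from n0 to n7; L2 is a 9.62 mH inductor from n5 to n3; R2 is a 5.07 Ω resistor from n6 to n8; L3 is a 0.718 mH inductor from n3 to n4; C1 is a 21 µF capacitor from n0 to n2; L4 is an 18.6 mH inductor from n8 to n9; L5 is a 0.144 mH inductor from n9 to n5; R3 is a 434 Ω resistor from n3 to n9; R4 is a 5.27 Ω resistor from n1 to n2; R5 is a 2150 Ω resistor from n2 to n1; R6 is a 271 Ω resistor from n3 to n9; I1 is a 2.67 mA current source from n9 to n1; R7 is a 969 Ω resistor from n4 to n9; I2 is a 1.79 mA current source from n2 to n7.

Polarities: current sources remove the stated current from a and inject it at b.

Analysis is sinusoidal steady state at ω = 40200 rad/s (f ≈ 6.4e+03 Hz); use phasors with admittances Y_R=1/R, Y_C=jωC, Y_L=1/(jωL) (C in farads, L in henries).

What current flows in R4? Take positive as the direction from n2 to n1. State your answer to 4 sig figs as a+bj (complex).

-0.002663+0.000j A

Element admittances at ω=40200 rad/s:
  Y(L1) = 0.000-0.02415j S between n6,n7
  Y(R1) = 0.5952+0.000j S between n0,n7
  Y(L2) = 0.000-0.002586j S between n5,n3
  Y(R2) = 0.1972+0.000j S between n6,n8
  Y(L3) = 0.000-0.03465j S between n3,n4
  Y(C1) = 0.000+0.8442j S between n0,n2
  Y(L4) = 0.000-0.001337j S between n8,n9
  Y(L5) = 0.000-0.1727j S between n9,n5
  Y(R3) = 0.002304+0.000j S between n3,n9
  Y(R4) = 0.1898+0.000j S between n1,n2
  Y(R5) = 0.0004651+0.000j S between n2,n1
  Y(R6) = 0.003690+0.000j S between n3,n9
  I1: injects 0.00267 A into n1 (from n9)
  Y(R7) = 0.001032+0.000j S between n4,n9
  I2: injects 0.00179 A into n7 (from n2)
Assemble and solve the 9×9 MNA system:
  V(n1)=0.01404-0.001042j  V(n2)=0.000-0.001042j  V(n3)=-0.01502-2.107j  V(n4)=-0.01502-2.107j  V(n5)=-0.01502-2.107j  V(n6)=-0.001478-0.1106j  V(n7)=-0.001478+0.000j  V(n8)=-0.01502-0.1106j  V(n9)=-0.01502-2.107j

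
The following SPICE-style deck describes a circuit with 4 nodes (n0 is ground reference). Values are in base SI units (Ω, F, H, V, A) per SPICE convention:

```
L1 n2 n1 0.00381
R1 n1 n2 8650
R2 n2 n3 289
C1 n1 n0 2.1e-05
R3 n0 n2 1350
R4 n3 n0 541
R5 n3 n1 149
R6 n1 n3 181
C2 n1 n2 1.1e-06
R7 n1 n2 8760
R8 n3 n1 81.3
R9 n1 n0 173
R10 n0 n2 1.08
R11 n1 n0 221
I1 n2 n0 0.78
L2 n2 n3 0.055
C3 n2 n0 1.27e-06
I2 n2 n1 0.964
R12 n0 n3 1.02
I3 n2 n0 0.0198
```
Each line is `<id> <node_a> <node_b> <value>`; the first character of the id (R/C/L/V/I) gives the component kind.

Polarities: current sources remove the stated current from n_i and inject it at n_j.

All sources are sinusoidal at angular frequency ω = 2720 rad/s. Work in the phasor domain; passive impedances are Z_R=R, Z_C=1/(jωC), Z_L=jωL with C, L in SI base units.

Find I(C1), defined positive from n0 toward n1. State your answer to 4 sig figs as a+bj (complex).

0.7411-0.6344j A

Apply KCL at each of the 3 non-ground nodes and solve the resulting linear system.
Node n1: branches {L1, R1, C1, R5, R6, C2, R7, R8, R9, R11, I2} → V_1 = 11.11+12.97j
Node n2: branches {L1, R1, R2, R3, C2, R7, R10, I1, L2, C3, I2, I3} → V_2 = -0.4650-1.162j
Node n3: branches {R2, R4, R5, R6, R8, L2, R12} → V_3 = 0.2584+0.3159j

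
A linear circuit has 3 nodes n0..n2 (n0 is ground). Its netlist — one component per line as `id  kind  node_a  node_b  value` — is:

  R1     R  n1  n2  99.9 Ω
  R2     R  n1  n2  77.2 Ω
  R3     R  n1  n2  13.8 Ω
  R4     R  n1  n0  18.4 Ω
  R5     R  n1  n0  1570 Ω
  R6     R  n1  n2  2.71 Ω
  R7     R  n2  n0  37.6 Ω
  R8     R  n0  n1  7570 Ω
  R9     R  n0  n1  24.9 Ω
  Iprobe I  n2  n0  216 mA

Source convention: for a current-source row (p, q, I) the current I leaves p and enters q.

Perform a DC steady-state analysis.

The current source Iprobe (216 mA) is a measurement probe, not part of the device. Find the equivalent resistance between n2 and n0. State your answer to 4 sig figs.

R_eq = 9.465 Ω

Apply KCL at each of the 2 non-ground nodes and solve the resulting linear system.
Node n1: branches {R1, R2, R3, R4, R5, R6, R8, R9} → V_1 = -1.696
Node n2: branches {R1, R2, R3, R6, R7, Iprobe} → V_2 = -2.044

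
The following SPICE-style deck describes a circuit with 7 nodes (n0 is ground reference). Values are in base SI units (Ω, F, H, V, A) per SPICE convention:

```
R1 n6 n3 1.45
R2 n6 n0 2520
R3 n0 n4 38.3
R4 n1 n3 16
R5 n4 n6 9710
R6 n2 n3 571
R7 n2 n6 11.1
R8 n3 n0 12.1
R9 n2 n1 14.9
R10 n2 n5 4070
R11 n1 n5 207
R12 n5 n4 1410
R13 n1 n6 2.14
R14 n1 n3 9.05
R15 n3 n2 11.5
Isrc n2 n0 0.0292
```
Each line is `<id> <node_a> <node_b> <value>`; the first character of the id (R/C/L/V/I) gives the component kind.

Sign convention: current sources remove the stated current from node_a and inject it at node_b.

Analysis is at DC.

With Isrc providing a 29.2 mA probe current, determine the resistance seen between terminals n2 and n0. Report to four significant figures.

Element admittances at DC:
  Y(R1) = 0.6897 S between n6,n3
  Y(R2) = 0.0003968 S between n6,n0
  Y(R3) = 0.02611 S between n0,n4
  Y(R4) = 0.06250 S between n1,n3
  Y(R5) = 0.0001030 S between n4,n6
  Y(R6) = 0.001751 S between n2,n3
  Y(R7) = 0.09009 S between n2,n6
  Y(R8) = 0.08264 S between n3,n0
  Y(R9) = 0.06711 S between n2,n1
  Y(R10) = 0.0002457 S between n2,n5
  Y(R11) = 0.004831 S between n1,n5
  Y(R12) = 0.0007092 S between n5,n4
  Y(R13) = 0.4673 S between n1,n6
  Y(R14) = 0.1105 S between n1,n3
  Y(R15) = 0.08696 S between n3,n2
  Isrc: injects 0.0292 A into n0 (from n2)
Assemble and solve the 6×6 MNA system:
  V(n1)=-0.3729  V(n2)=-0.4804  V(n3)=-0.3483  V(n4)=-0.01018  V(n5)=-0.3330  V(n6)=-0.3669

R_eq = 16.45 Ω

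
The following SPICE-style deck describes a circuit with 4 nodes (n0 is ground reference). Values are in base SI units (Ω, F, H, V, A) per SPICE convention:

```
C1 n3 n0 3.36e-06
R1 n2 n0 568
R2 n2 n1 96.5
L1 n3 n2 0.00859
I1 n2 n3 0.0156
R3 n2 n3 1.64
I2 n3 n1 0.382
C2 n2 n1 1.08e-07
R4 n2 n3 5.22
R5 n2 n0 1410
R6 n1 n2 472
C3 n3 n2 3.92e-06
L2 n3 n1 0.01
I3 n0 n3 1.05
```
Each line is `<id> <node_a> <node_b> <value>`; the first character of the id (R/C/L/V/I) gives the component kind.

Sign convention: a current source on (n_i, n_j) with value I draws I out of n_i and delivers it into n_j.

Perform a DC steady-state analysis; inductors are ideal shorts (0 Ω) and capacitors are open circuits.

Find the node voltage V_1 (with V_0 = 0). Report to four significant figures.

425.1 V

Apply KCL at each of the 3 non-ground nodes and solve the resulting linear system.
Node n1: branches {R2, I2, C2, R6, L2} → V_1 = 425.1
Node n2: branches {R1, R2, L1, I1, R3, C2, R4, R5, R6, C3} → V_2 = 425.1
Node n3: branches {C1, L1, I1, R3, I2, R4, C3, L2, I3} → V_3 = 425.1
Source currents: i(L1)=1.066, i(L2)=-0.3820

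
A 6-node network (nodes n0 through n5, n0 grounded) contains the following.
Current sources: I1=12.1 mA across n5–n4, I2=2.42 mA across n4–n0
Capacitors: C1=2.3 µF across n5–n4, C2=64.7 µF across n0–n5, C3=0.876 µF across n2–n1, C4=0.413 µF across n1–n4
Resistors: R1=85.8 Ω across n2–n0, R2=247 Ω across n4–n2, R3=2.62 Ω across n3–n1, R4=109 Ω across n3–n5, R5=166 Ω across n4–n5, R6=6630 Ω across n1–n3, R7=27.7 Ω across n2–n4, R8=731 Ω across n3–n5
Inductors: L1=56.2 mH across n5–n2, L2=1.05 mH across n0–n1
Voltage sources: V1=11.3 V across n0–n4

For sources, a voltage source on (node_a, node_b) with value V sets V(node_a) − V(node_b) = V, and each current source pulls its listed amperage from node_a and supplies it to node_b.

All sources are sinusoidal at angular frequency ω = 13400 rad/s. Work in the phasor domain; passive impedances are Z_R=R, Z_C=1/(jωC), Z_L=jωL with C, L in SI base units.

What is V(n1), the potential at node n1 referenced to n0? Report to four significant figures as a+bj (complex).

Element admittances at ω=13400 rad/s:
  I1: injects 0.0121 A into n4 (from n5)
  Y(C1) = 0.000+0.03082j S between n5,n4
  I2: injects 0.00242 A into n0 (from n4)
  Y(R1) = 0.01166+0.000j S between n2,n0
  Y(R2) = 0.004049+0.000j S between n4,n2
  Y(C2) = 0.000+0.8670j S between n0,n5
  Y(L1) = 0.000-0.001328j S between n5,n2
  Y(R3) = 0.3817+0.000j S between n3,n1
  Y(C3) = 0.000+0.01174j S between n2,n1
  Y(R4) = 0.009174+0.000j S between n3,n5
  Y(R5) = 0.006024+0.000j S between n4,n5
  Y(C4) = 0.000+0.005534j S between n1,n4
  Y(L2) = 0.000-0.07107j S between n0,n1
  Y(R6) = 0.0001508+0.000j S between n1,n3
  Y(R7) = 0.03610+0.000j S between n2,n4
  Y(R8) = 0.001368+0.000j S between n3,n5
  V1: constraint V(n0)−V(n4) = 11.3
Assemble and solve the 6×6 MNA system:
  V(n1)=2.706-1.080j  V(n2)=-8.061+2.243j  V(n3)=2.623-1.049j  V(n4)=-11.30+0.000j  V(n5)=-0.3898+0.04806j
  i(V1)=-0.2099-0.5041j

2.706-1.080j V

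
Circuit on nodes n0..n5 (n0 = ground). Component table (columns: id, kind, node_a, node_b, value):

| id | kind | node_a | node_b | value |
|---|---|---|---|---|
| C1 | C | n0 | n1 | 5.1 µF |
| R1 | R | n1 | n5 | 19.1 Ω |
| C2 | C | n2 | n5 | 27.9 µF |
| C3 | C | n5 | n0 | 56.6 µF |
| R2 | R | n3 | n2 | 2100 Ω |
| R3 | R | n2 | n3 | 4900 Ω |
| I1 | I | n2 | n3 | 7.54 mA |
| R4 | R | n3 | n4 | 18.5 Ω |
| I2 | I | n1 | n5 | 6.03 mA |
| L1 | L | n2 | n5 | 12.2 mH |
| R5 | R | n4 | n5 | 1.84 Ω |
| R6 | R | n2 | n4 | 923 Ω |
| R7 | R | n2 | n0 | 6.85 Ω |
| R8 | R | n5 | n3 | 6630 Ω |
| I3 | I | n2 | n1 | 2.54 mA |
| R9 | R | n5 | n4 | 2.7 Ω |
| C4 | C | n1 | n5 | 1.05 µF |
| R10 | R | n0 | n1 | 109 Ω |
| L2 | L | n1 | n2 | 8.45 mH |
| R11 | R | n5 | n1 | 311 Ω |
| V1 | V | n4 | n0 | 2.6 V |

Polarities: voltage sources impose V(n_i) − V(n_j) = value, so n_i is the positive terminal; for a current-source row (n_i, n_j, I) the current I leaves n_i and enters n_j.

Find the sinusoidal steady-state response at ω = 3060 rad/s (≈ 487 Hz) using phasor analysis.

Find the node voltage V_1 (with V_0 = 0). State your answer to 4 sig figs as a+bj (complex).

2.215+0.1604j V

Apply KCL at each of the 5 non-ground nodes and solve the resulting linear system.
Node n1: branches {C1, R1, I2, I3, C4, R10, L2, R11} → V_1 = 2.215+0.1604j
Node n2: branches {C2, R2, R3, I1, L1, R6, R7, I3, L2} → V_2 = 0.2723+0.3463j
Node n3: branches {R2, R3, I1, R4, R8} → V_3 = 2.708+0.002765j
Node n4: branches {R4, R5, R6, R9, V1} → V_4 = 2.600+0.000j
Node n5: branches {R1, C2, C3, I2, L1, R5, R8, R9, C4, R11} → V_5 = 2.428-0.5555j
Source currents: i(V1)=-0.1538-0.5071j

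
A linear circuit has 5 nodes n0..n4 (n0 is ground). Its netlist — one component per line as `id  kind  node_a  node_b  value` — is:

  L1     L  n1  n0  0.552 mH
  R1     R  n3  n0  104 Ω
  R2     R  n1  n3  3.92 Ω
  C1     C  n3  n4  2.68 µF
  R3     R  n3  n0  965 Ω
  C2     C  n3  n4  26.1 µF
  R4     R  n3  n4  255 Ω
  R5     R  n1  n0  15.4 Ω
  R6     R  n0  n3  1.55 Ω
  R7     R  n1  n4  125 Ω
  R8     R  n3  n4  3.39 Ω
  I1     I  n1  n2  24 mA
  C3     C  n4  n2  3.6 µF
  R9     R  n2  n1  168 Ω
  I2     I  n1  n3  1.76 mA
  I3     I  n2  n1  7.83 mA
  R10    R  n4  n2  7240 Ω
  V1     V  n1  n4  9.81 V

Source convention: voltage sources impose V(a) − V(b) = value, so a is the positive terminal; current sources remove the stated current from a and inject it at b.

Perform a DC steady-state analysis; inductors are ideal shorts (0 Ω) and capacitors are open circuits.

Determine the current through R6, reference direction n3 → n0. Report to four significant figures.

-1.563 A

MNA unknowns: 4 node voltages V₁..V_4 plus 2 source currents (L1, V1)
L1: row V1−V0=0, i_L1 at 1,0
R1: Y=0.009615 on G[3,0]
R2: Y=0.2551 on G[1,3]
C1: Y=0.000 on G[3,4]
R3: Y=0.001036 on G[3,0]
C2: Y=0.000 on G[3,4]
R4: Y=0.003922 on G[3,4]
R5: Y=0.06494 on G[1,0]
R6: Y=0.6452 on G[0,3]
R7: Y=0.008000 on G[1,4]
R8: Y=0.2950 on G[3,4]
I1: z[1]−=0.024, z[2]+=0.024
C3: Y=0.000 on G[4,2]
R9: Y=0.005952 on G[2,1]
I2: z[1]−=0.00176, z[3]+=0.00176
I3: z[2]−=0.00783, z[1]+=0.00783
R10: Y=0.0001381 on G[4,2]
V1: row V1−V4=9.81, i_V1 at 1,4
solve → V1=0.000, V2=2.432, V3=-2.422, V4=-9.810
aux → i_L1=1.589, i_V1=-2.288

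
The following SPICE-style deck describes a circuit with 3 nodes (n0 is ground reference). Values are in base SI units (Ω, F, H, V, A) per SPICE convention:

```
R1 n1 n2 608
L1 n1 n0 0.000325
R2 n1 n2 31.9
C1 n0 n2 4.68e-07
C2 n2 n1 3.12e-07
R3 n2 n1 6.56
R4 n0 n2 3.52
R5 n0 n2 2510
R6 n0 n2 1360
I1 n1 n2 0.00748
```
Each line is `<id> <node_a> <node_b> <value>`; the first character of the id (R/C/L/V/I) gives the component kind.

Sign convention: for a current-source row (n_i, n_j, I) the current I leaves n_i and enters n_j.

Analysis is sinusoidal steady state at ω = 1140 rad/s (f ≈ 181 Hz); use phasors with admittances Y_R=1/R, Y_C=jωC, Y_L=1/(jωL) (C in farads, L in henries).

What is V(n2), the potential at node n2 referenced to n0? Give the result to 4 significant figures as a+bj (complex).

0.01587-0.0006906j V

MNA unknowns: 2 node voltages V₁..V_2
R1: Y=0.001645+0.000j on G[1,2]
L1: Y=0.000-2.699j on G[1,0]
R2: Y=0.03135+0.000j on G[1,2]
C1: Y=0.000+0.0005335j on G[0,2]
C2: Y=0.000+0.0003557j on G[2,1]
R3: Y=0.1524+0.000j on G[2,1]
R4: Y=0.2841+0.000j on G[0,2]
R5: Y=0.0003984+0.000j on G[0,2]
R6: Y=0.0007353+0.000j on G[0,2]
I1: z[1]−=0.00748, z[2]+=0.00748
solve → V1=-6.985e-05-0.001677j, V2=0.01587-0.0006906j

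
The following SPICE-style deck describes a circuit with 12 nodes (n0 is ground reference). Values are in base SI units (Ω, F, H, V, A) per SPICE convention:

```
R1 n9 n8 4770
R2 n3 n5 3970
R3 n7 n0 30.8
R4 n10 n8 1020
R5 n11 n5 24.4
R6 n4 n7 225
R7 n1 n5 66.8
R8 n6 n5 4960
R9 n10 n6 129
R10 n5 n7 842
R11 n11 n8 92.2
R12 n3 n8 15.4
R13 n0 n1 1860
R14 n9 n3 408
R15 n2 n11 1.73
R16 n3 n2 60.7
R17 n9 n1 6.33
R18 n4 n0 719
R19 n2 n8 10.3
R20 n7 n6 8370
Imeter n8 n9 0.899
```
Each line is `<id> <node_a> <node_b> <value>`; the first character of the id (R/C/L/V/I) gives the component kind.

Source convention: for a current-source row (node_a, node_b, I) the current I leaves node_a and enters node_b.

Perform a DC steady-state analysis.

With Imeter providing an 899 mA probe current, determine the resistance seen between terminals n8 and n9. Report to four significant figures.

MNA unknowns: 11 node voltages V₁..V_11
R1: Y=0.0002096 on G[9,8]
R2: Y=0.0002519 on G[3,5]
R3: Y=0.03247 on G[7,0]
R4: Y=0.0009804 on G[10,8]
R5: Y=0.04098 on G[11,5]
R6: Y=0.004444 on G[4,7]
R7: Y=0.01497 on G[1,5]
R8: Y=0.0002016 on G[6,5]
R9: Y=0.007752 on G[10,6]
R10: Y=0.001188 on G[5,7]
R11: Y=0.01085 on G[11,8]
R12: Y=0.06494 on G[3,8]
R13: Y=0.0005376 on G[0,1]
R14: Y=0.002451 on G[9,3]
R15: Y=0.5780 on G[2,11]
R16: Y=0.01647 on G[3,2]
R17: Y=0.1580 on G[9,1]
R18: Y=0.001391 on G[4,0]
R19: Y=0.09709 on G[2,8]
R20: Y=0.0001195 on G[7,6]
Imeter: z[8]−=0.899, z[9]+=0.899
solve → V1=33.37, V2=-30.85, V3=-33.39, V4=-0.4076, V5=-12.77, V6=-29.10, V7=-0.5352, V8=-36.81, V9=37.86, V10=-29.97, V11=-29.77

R_eq = 83.05 Ω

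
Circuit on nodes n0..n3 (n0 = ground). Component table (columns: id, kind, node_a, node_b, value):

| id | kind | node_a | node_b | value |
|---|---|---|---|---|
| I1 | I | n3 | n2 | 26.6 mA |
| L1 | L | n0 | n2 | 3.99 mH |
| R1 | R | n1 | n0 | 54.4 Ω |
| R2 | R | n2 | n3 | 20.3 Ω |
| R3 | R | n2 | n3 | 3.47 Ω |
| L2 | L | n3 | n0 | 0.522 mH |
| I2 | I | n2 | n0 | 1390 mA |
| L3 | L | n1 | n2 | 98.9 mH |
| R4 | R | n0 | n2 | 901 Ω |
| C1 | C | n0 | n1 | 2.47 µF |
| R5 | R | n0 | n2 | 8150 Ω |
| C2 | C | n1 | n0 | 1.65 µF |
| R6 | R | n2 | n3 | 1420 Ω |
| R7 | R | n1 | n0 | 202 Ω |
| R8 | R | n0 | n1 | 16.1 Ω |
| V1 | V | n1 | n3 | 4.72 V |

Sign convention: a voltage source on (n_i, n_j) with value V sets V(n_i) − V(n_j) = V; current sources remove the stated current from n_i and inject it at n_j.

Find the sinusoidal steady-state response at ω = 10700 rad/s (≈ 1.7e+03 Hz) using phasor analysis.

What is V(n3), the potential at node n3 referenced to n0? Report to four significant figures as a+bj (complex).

MNA unknowns: 3 node voltages V₁..V_3 plus 1 source current (V1)
I1: z[3]−=0.0266, z[2]+=0.0266
L1: Y=0.000-0.02342j on G[0,2]
R1: Y=0.01838+0.000j on G[1,0]
R2: Y=0.04926+0.000j on G[2,3]
R3: Y=0.2882+0.000j on G[2,3]
L2: Y=0.000-0.1790j on G[3,0]
I2: z[2]−=1.39, z[0]+=1.39
L3: Y=0.000-0.0009450j on G[1,2]
R4: Y=0.001110+0.000j on G[0,2]
C1: Y=0.000+0.02643j on G[0,1]
R5: Y=0.0001227+0.000j on G[0,2]
C2: Y=0.000+0.01766j on G[1,0]
R6: Y=0.0007042+0.000j on G[2,3]
R7: Y=0.004950+0.000j on G[1,0]
R8: Y=0.06211+0.000j on G[0,1]
V1: row V1−V3=4.72, i_V1 at 1,3
solve → V1=1.377-9.401j, V2=-6.667-9.850j, V3=-3.343-9.401j
aux → i_V1=-0.5325+0.7502j

-3.343-9.401j V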